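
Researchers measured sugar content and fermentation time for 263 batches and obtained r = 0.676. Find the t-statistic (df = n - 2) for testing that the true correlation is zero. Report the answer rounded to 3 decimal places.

14.820

t = r·√(n−2) / √(1−r²) with r = 0.676, n = 263
  = 0.676·√261 / √(1 − 0.456976)
  = 0.676·16.155494 / 0.736902
  = 10.921114 / 0.736902 = 14.820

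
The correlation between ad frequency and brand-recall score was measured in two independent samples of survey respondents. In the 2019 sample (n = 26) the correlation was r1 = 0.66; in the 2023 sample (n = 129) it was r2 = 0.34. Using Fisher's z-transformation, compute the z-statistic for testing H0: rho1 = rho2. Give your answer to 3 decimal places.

1.935

z1 = atanh(0.66) = 0.792814,  z2 = atanh(0.34) = 0.354093
SE = √(1/(n1−3) + 1/(n2−3)) = √(1/23 + 1/126) = √(0.0434783 + 0.0079365) = √0.0514148 = 0.226748
z = (z1 − z2)/SE = (0.792814 − 0.354093) / 0.226748 = 0.438721 / 0.226748 = 1.935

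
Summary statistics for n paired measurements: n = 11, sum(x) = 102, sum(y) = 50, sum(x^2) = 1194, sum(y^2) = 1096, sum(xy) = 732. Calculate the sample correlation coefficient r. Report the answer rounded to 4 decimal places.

0.5780

S_xy = nΣxy − ΣxΣy = 11·732 − 102·50 = 8052 − 5100 = 2952
S_xx = nΣx² − (Σx)² = 11·1194 − 102² = 13134 − 10404 = 2730
S_yy = nΣy² − (Σy)² = 11·1096 − 50² = 12056 − 2500 = 9556
r = S_xy / √(S_xx·S_yy) = 2952 / √(2730·9556) = 2952 / √26087880 = 2952 / 5107.6296 = 0.5780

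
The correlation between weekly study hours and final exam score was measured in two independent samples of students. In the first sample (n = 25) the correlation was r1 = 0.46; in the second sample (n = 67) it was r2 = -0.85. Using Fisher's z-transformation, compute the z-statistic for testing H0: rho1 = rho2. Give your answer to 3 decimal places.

z1 = atanh(0.46) = 0.497311,  z2 = atanh(-0.85) = -1.256153
SE = √(1/(n1−3) + 1/(n2−3)) = √(1/22 + 1/64) = √(0.0454545 + 0.0156250) = √0.0610795 = 0.247143
z = (z1 − z2)/SE = (0.497311 − (-1.256153)) / 0.247143 = 1.753464 / 0.247143 = 7.095

7.095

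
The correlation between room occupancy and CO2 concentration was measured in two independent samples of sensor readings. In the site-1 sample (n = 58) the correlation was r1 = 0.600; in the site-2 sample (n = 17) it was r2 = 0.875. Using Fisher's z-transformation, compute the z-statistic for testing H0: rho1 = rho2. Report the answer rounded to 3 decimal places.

-2.208

z1 = atanh(0.600) = 0.693147,  z2 = atanh(0.875) = 1.354025
SE = √(1/(n1−3) + 1/(n2−3)) = √(1/55 + 1/14) = √(0.0181818 + 0.0714286) = √0.0896104 = 0.299350
z = (z1 − z2)/SE = (0.693147 − 1.354025) / 0.299350 = -0.660878 / 0.299350 = -2.208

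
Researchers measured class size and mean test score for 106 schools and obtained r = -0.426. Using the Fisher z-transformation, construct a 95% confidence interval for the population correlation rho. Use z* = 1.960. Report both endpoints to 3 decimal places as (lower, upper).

z_r = atanh(-0.426) = -0.455000;  SE = 1/√(n−3) = 1/√103 = 0.098533
z-limits: -0.455000 ± 1.960·0.098533 = -0.455000 ± 0.193125 = [-0.648125, -0.261875]
ρ-limits: (tanh -0.648125, tanh -0.261875) = (-0.570, -0.256)

(-0.570, -0.256)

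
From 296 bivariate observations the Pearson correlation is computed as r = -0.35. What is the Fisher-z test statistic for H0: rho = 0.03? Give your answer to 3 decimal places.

z_r = atanh(-0.35) = -0.365444,  z_0 = atanh(0.03) = 0.030009
SE = 1/√(n−3) = 1/√293 = 0.058421
z = (z_r − z_0)/SE = (-0.365444 − 0.030009) / 0.058421 = -0.395453 / 0.058421 = -6.769

-6.769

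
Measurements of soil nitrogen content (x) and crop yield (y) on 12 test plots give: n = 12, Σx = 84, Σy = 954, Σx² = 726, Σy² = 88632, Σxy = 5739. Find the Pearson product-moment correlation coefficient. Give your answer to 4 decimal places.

Numerator: nΣxy − (Σx)(Σy) = 12·5739 − (84)(954) = -11268
Denominator: √[(nΣx²−(Σx)²)(nΣy²−(Σy)²)]
  nΣx²−(Σx)² = 12·726 − 7056 = 1656;  nΣy²−(Σy)² = 12·88632 − 910116 = 153468
  √(1656·153468) = √254143008 = 15941.8634
r = -11268 / 15941.8634 = -0.7068

-0.7068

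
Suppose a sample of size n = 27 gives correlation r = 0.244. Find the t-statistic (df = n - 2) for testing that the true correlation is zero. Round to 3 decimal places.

t = r·√(n−2) / √(1−r²) with r = 0.244, n = 27
  = 0.244·√25 / √(1 − 0.059536)
  = 0.244·5.000000 / 0.969775
  = 1.220000 / 0.969775 = 1.258

1.258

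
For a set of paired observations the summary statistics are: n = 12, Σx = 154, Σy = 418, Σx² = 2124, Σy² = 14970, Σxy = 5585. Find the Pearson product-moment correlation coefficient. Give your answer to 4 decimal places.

0.8972

S_xy = nΣxy − ΣxΣy = 12·5585 − 154·418 = 67020 − 64372 = 2648
S_xx = nΣx² − (Σx)² = 12·2124 − 154² = 25488 − 23716 = 1772
S_yy = nΣy² − (Σy)² = 12·14970 − 418² = 179640 − 174724 = 4916
r = S_xy / √(S_xx·S_yy) = 2648 / √(1772·4916) = 2648 / √8711152 = 2648 / 2951.4661 = 0.8972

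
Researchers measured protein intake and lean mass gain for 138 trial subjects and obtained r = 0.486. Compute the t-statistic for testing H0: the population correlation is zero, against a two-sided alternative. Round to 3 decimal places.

6.485

1 − r² = 1 − 0.236196 = 0.763804;  √(1−r²) = 0.873959
√(n−2) = √136 = 11.661904
t = r·√(n−2)/√(1−r²) = 0.486 · 11.661904 / 0.873959 = 6.485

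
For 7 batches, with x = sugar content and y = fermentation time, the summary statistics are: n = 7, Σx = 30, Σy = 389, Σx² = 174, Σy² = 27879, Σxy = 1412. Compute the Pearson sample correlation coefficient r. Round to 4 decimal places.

-0.4784

S_xy = nΣxy − ΣxΣy = 7·1412 − 30·389 = 9884 − 11670 = -1786
S_xx = nΣx² − (Σx)² = 7·174 − 30² = 1218 − 900 = 318
S_yy = nΣy² − (Σy)² = 7·27879 − 389² = 195153 − 151321 = 43832
r = S_xy / √(S_xx·S_yy) = -1786 / √(318·43832) = -1786 / √13938576 = -1786 / 3733.4402 = -0.4784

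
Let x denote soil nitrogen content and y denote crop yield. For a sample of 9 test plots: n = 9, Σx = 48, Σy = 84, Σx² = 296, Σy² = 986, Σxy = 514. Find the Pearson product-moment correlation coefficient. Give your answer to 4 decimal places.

S_xy = nΣxy − ΣxΣy = 9·514 − 48·84 = 4626 − 4032 = 594
S_xx = nΣx² − (Σx)² = 9·296 − 48² = 2664 − 2304 = 360
S_yy = nΣy² − (Σy)² = 9·986 − 84² = 8874 − 7056 = 1818
r = S_xy / √(S_xx·S_yy) = 594 / √(360·1818) = 594 / √654480 = 594 / 808.9994 = 0.7342

0.7342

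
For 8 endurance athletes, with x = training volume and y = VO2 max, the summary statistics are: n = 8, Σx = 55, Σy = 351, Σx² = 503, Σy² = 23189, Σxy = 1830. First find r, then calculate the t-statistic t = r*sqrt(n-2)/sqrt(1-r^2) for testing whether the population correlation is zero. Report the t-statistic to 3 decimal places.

S_xy = nΣxy − ΣxΣy = 8·1830 − 55·351 = 14640 − 19305 = -4665
S_xx = nΣx² − (Σx)² = 8·503 − 55² = 4024 − 3025 = 999
S_yy = nΣy² − (Σy)² = 8·23189 − 351² = 185512 − 123201 = 62311
r = S_xy / √(S_xx·S_yy) = -4665 / √(999·62311) = -4665 / √62248689 = -4665 / 7889.7838 = -0.5913
t = r·√(n−2)/√(1−r²) = -0.5913·√6 / √(1−0.349636) = -1.448383 / 0.806451 = -1.796

-1.796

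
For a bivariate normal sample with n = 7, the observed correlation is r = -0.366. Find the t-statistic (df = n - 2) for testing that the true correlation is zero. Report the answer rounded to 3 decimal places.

-0.879

t = r·√(n−2) / √(1−r²) with r = -0.366, n = 7
  = -0.366·√5 / √(1 − 0.133956)
  = -0.366·2.236068 / 0.930615
  = -0.818401 / 0.930615 = -0.879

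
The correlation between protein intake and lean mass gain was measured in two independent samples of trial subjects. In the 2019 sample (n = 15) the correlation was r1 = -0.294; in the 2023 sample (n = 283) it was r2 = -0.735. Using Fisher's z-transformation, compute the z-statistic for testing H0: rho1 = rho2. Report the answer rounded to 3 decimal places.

2.159

z1 = atanh(-0.294) = -0.302939,  z2 = atanh(-0.735) = -0.939516
SE = √(1/(n1−3) + 1/(n2−3)) = √(1/12 + 1/280) = √(0.0833333 + 0.0035714) = √0.0869047 = 0.294796
z = (z1 − z2)/SE = (-0.302939 − (-0.939516)) / 0.294796 = 0.636577 / 0.294796 = 2.159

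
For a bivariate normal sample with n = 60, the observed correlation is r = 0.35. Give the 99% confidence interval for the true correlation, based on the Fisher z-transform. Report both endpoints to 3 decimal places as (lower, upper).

(0.024, 0.609)

z_r = atanh(0.35) = 0.365444;  SE = 1/√(n−3) = 1/√57 = 0.132453
z-limits: 0.365444 ± 2.576·0.132453 = 0.365444 ± 0.341199 = [0.024245, 0.706643]
ρ-limits: (tanh 0.024245, tanh 0.706643) = (0.024, 0.609)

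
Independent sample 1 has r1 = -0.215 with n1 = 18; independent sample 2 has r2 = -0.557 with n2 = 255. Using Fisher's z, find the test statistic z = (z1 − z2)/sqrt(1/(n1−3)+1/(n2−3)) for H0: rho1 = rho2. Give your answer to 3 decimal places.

1.543

z1 = atanh(-0.215) = -0.218408,  z2 = atanh(-0.557) = -0.628473
SE = √(1/(n1−3) + 1/(n2−3)) = √(1/15 + 1/252) = √(0.0666667 + 0.0039683) = √0.0706350 = 0.265772
z = (z1 − z2)/SE = (-0.218408 − (-0.628473)) / 0.265772 = 0.410065 / 0.265772 = 1.543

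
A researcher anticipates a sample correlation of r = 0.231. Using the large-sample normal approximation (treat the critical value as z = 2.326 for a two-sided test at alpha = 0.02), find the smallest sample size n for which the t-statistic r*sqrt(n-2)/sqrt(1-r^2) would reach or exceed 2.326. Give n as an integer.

98

Need r·√(n−2)/√(1−r²) ≥ 2.326
√(n−2) ≥ 2.326·√(1−0.053361) / 0.231 = 2.326·0.972954 / 0.231 = 9.7969
n−2 ≥ 95.9792  ⇒  n ≥ 97.9792
Smallest integer n = 98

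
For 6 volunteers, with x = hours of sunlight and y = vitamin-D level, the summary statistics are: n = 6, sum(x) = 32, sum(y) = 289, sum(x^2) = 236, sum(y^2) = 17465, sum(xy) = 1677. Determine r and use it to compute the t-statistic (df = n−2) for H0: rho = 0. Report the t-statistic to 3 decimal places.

0.588

Numerator: nΣxy − (Σx)(Σy) = 6·1677 − (32)(289) = 814
Denominator: √[(nΣx²−(Σx)²)(nΣy²−(Σy)²)]
  nΣx²−(Σx)² = 6·236 − 1024 = 392;  nΣy²−(Σy)² = 6·17465 − 83521 = 21269
  √(392·21269) = √8337448 = 2887.4639
r = 814 / 2887.4639 = 0.2819
t = r·√(n−2)/√(1−r²) = 0.2819·√4 / √(1−0.079468) = 0.563800 / 0.959444 = 0.588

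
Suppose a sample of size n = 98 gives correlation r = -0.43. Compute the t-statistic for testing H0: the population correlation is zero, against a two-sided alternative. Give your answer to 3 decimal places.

-4.667

t = r·√(n−2) / √(1−r²) with r = -0.43, n = 98
  = -0.43·√96 / √(1 − 0.1849)
  = -0.43·9.797959 / 0.902829
  = -4.213122 / 0.902829 = -4.667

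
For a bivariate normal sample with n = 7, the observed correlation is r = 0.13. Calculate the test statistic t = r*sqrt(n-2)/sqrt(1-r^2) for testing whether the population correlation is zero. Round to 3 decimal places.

0.293

1 − r² = 1 − 0.0169 = 0.9831;  √(1−r²) = 0.991514
√(n−2) = √5 = 2.236068
t = r·√(n−2)/√(1−r²) = 0.13 · 2.236068 / 0.991514 = 0.293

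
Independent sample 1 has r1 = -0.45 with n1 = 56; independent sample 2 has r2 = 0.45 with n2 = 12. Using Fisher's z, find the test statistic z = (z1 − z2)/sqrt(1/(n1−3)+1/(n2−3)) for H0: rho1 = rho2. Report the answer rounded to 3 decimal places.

z1 = atanh(-0.45) = -0.484700,  z2 = atanh(0.45) = 0.484700
SE = √(1/(n1−3) + 1/(n2−3)) = √(1/53 + 1/9) = √(0.0188679 + 0.1111111) = √0.1299790 = 0.360526
z = (z1 − z2)/SE = (-0.484700 − 0.484700) / 0.360526 = -0.969400 / 0.360526 = -2.689

-2.689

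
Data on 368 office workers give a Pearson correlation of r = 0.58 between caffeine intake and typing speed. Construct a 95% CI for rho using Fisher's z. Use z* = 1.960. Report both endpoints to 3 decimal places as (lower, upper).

Fisher z: z_r = atanh(r) = ½·ln((1+0.58)/(1−0.58)) = 0.662463
SE(z) = 1/√(n−3) = 1/√365 = 0.052342
95% ⇒ z* = 1.960; margin = 1.960·0.052342 = 0.102590
CI on z-scale: (0.559873, 0.765053)
Back-transform: tanh(0.559873) = 0.507883, tanh(0.765053) = 0.644044

(0.508, 0.644)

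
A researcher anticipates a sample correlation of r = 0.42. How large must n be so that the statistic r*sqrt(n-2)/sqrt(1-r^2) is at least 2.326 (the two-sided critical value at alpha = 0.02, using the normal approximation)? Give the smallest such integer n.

28

r√(n−2)/√(1−r²) ≥ 2.326  ⇔  n−2 ≥ (2.326)²·(1−r²)/r²
(1−r²)/r² = (1−0.1764)/0.1764 = 4.6689
n ≥ 2 + 5.410276·4.6689 = 2 + 25.2600 = 27.2600
⌈27.2600⌉ = 28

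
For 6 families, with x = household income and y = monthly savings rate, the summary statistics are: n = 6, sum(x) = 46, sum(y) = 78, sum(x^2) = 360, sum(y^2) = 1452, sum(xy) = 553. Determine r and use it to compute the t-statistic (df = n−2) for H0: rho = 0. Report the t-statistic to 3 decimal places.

-2.612

Numerator: nΣxy − (Σx)(Σy) = 6·553 − (46)(78) = -270
Denominator: √[(nΣx²−(Σx)²)(nΣy²−(Σy)²)]
  nΣx²−(Σx)² = 6·360 − 2116 = 44;  nΣy²−(Σy)² = 6·1452 − 6084 = 2628
  √(44·2628) = √115632 = 340.0471
r = -270 / 340.0471 = -0.7940
t = r·√(n−2)/√(1−r²) = -0.7940·√4 / √(1−0.630436) = -1.588000 / 0.607918 = -2.612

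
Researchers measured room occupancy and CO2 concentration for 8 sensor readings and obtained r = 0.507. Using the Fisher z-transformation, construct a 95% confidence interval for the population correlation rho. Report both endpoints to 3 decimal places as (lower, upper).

Fisher z: z_r = atanh(r) = ½·ln((1+0.507)/(1−0.507)) = 0.558684
SE(z) = 1/√(n−3) = 1/√5 = 0.447214
95% ⇒ z* = 1.960; margin = 1.960·0.447214 = 0.876539
CI on z-scale: (-0.317855, 1.435223)
Back-transform: tanh(-0.317855) = -0.307566, tanh(1.435223) = 0.892732

(-0.308, 0.893)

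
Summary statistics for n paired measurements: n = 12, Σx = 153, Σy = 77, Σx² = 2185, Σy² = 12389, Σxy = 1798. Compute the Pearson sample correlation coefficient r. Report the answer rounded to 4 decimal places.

Numerator: nΣxy − (Σx)(Σy) = 12·1798 − (153)(77) = 9795
Denominator: √[(nΣx²−(Σx)²)(nΣy²−(Σy)²)]
  nΣx²−(Σx)² = 12·2185 − 23409 = 2811;  nΣy²−(Σy)² = 12·12389 − 5929 = 142739
  √(2811·142739) = √401239329 = 20030.9593
r = 9795 / 20030.9593 = 0.4890

0.4890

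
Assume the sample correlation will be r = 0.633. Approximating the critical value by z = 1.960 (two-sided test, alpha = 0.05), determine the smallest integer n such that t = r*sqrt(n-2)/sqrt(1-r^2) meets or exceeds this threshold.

8

r√(n−2)/√(1−r²) ≥ 1.960  ⇔  n−2 ≥ (1.960)²·(1−r²)/r²
(1−r²)/r² = (1−0.400689)/0.400689 = 1.4957
n ≥ 2 + 3.8416·1.4957 = 2 + 5.7459 = 7.7459
⌈7.7459⌉ = 8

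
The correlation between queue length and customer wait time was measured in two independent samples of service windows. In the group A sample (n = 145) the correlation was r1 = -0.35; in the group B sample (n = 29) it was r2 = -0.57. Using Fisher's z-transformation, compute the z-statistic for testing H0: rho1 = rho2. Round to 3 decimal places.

1.322

Fisher z-transforms: z1 = atanh(-0.35) = -0.365444, z2 = atanh(-0.57) = -0.647523; difference d = 0.282079
Var(d) = 1/142 + 1/26 = 0.0070423 + 0.0384615 = 0.0455038
z = d/√Var(d) = 0.282079 / √0.0455038 = 0.282079 / 0.213316 = 1.322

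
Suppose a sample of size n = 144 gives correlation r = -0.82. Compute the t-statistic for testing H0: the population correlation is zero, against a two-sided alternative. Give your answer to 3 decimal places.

t = r·√(n−2) / √(1−r²) with r = -0.82, n = 144
  = -0.82·√142 / √(1 − 0.6724)
  = -0.82·11.916375 / 0.572364
  = -9.771427 / 0.572364 = -17.072

-17.072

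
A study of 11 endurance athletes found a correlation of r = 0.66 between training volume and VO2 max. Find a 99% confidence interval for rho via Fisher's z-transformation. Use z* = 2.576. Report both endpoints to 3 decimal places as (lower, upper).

(-0.117, 0.936)

z_r = atanh(0.66) = 0.792814;  SE = 1/√(n−3) = 1/√8 = 0.353553
z-limits: 0.792814 ± 2.576·0.353553 = 0.792814 ± 0.910753 = [-0.117939, 1.703567]
ρ-limits: (tanh -0.117939, tanh 1.703567) = (-0.117, 0.936)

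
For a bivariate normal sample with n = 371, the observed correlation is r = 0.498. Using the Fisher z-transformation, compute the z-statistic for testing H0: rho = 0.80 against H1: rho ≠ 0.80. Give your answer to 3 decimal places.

Fisher z: atanh(0.498) = 0.546643, atanh(0.80) = 1.098612
z = (z_r − z_0)·√(n−3) = (0.546643 − 1.098612)·√368 = -0.551969 · 19.183326 = -10.589

-10.589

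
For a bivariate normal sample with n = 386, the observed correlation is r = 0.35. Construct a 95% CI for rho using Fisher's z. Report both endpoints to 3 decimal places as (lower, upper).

Fisher z: z_r = atanh(r) = ½·ln((1+0.35)/(1−0.35)) = 0.365444
SE(z) = 1/√(n−3) = 1/√383 = 0.051098
95% ⇒ z* = 1.960; margin = 1.960·0.051098 = 0.100152
CI on z-scale: (0.265292, 0.465596)
Back-transform: tanh(0.265292) = 0.259239, tanh(0.465596) = 0.434634

(0.259, 0.435)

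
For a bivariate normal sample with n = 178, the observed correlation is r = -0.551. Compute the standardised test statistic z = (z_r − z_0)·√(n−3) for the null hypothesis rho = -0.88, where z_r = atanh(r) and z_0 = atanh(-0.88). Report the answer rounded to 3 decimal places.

10.000

z_r = atanh(-0.551) = -0.619816,  z_0 = atanh(-0.88) = -1.375768
SE = 1/√(n−3) = 1/√175 = 0.075593
z = (z_r − z_0)/SE = (-0.619816 − (-1.375768)) / 0.075593 = 0.755952 / 0.075593 = 10.000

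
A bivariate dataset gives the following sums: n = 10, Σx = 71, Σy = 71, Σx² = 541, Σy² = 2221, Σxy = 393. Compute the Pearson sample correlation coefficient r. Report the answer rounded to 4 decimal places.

-0.4414

Numerator: nΣxy − (Σx)(Σy) = 10·393 − (71)(71) = -1111
Denominator: √[(nΣx²−(Σx)²)(nΣy²−(Σy)²)]
  nΣx²−(Σx)² = 10·541 − 5041 = 369;  nΣy²−(Σy)² = 10·2221 − 5041 = 17169
  √(369·17169) = √6335361 = 2517.0143
r = -1111 / 2517.0143 = -0.4414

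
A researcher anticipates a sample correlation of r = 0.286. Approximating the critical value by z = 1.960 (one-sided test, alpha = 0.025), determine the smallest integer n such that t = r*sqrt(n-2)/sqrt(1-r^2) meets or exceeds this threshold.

46

r√(n−2)/√(1−r²) ≥ 1.960  ⇔  n−2 ≥ (1.960)²·(1−r²)/r²
(1−r²)/r² = (1−0.081796)/0.081796 = 11.2255
n ≥ 2 + 3.8416·11.2255 = 2 + 43.1239 = 45.1239
⌈45.1239⌉ = 46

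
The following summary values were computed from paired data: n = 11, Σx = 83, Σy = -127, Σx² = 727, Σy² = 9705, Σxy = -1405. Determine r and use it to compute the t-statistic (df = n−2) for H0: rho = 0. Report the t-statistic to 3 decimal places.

S_xy = nΣxy − ΣxΣy = 11·(-1405) − 83·(-127) = -15455 − (-10541) = -4914
S_xx = nΣx² − (Σx)² = 11·727 − 83² = 7997 − 6889 = 1108
S_yy = nΣy² − (Σy)² = 11·9705 − (-127)² = 106755 − 16129 = 90626
r = S_xy / √(S_xx·S_yy) = -4914 / √(1108·90626) = -4914 / √100413608 = -4914 / 10020.6591 = -0.4904
t = r·√(n−2)/√(1−r²) = -0.4904·√9 / √(1−0.240492) = -1.471200 / 0.871498 = -1.688

-1.688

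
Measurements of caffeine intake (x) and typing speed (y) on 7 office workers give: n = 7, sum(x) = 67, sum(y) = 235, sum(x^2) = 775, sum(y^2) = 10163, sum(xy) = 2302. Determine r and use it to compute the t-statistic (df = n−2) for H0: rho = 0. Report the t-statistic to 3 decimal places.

Numerator: nΣxy − (Σx)(Σy) = 7·2302 − (67)(235) = 369
Denominator: √[(nΣx²−(Σx)²)(nΣy²−(Σy)²)]
  nΣx²−(Σx)² = 7·775 − 4489 = 936;  nΣy²−(Σy)² = 7·10163 − 55225 = 15916
  √(936·15916) = √14897376 = 3859.7119
r = 369 / 3859.7119 = 0.0956
t = r·√(n−2)/√(1−r²) = 0.0956·√5 / √(1−0.009139) = 0.213768 / 0.995420 = 0.215

0.215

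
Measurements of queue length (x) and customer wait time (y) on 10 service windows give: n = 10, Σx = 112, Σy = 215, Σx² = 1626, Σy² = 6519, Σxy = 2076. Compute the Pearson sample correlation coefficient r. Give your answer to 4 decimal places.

-0.3955

Numerator: nΣxy − (Σx)(Σy) = 10·2076 − (112)(215) = -3320
Denominator: √[(nΣx²−(Σx)²)(nΣy²−(Σy)²)]
  nΣx²−(Σx)² = 10·1626 − 12544 = 3716;  nΣy²−(Σy)² = 10·6519 − 46225 = 18965
  √(3716·18965) = √70473940 = 8394.8758
r = -3320 / 8394.8758 = -0.3955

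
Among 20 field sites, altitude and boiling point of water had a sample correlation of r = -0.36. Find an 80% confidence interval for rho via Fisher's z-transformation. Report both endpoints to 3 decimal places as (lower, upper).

(-0.597, -0.066)

z_r = atanh(-0.36) = -0.376886;  SE = 1/√(n−3) = 1/√17 = 0.242536
z-limits: -0.376886 ± 1.282·0.242536 = -0.376886 ± 0.310931 = [-0.687817, -0.065955]
ρ-limits: (tanh -0.687817, tanh -0.065955) = (-0.597, -0.066)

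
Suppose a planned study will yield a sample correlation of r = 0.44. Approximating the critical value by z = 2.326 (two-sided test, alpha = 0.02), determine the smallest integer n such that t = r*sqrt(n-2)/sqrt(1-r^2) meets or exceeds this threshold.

25

r√(n−2)/√(1−r²) ≥ 2.326  ⇔  n−2 ≥ (2.326)²·(1−r²)/r²
(1−r²)/r² = (1−0.1936)/0.1936 = 4.1653
n ≥ 2 + 5.410276·4.1653 = 2 + 22.5354 = 24.5354
⌈24.5354⌉ = 25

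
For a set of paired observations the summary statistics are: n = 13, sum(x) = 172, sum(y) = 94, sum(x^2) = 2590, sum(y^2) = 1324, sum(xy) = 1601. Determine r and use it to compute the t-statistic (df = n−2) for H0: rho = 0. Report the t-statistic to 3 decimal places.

S_xy = nΣxy − ΣxΣy = 13·1601 − 172·94 = 20813 − 16168 = 4645
S_xx = nΣx² − (Σx)² = 13·2590 − 172² = 33670 − 29584 = 4086
S_yy = nΣy² − (Σy)² = 13·1324 − 94² = 17212 − 8836 = 8376
r = S_xy / √(S_xx·S_yy) = 4645 / √(4086·8376) = 4645 / √34224336 = 4645 / 5850.1569 = 0.7940
t = r·√(n−2)/√(1−r²) = 0.7940·√11 / √(1−0.630436) = 2.633400 / 0.607918 = 4.332

4.332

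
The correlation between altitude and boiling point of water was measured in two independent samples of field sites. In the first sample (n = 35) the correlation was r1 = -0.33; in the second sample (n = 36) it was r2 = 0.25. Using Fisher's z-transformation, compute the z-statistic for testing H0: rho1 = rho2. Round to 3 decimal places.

-2.411

Fisher z-transforms: z1 = atanh(-0.33) = -0.342828, z2 = atanh(0.25) = 0.255413; difference d = -0.598241
Var(d) = 1/32 + 1/33 = 0.0312500 + 0.0303030 = 0.0615530
z = d/√Var(d) = -0.598241 / √0.0615530 = -0.598241 / 0.248099 = -2.411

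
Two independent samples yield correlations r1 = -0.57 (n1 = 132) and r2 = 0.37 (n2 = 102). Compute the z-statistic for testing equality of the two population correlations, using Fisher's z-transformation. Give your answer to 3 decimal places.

z1 = atanh(-0.57) = -0.647523,  z2 = atanh(0.37) = 0.388423
SE = √(1/(n1−3) + 1/(n2−3)) = √(1/129 + 1/99) = √(0.0077519 + 0.0101010) = √0.0178529 = 0.133615
z = (z1 − z2)/SE = (-0.647523 − 0.388423) / 0.133615 = -1.035946 / 0.133615 = -7.753

-7.753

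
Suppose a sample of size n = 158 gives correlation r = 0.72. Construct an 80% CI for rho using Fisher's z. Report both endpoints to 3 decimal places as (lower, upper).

Fisher z: z_r = atanh(r) = ½·ln((1+0.72)/(1−0.72)) = 0.907645
SE(z) = 1/√(n−3) = 1/√155 = 0.080322
80% ⇒ z* = 1.282; margin = 1.282·0.080322 = 0.102973
CI on z-scale: (0.804672, 1.010618)
Back-transform: tanh(0.804672) = 0.666641, tanh(1.010618) = 0.766018

(0.667, 0.766)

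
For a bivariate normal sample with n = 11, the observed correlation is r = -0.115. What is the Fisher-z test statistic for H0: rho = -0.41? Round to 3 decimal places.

0.905

z_r = atanh(-0.115) = -0.115511,  z_0 = atanh(-0.41) = -0.435611
SE = 1/√(n−3) = 1/√8 = 0.353553
z = (z_r − z_0)/SE = (-0.115511 − (-0.435611)) / 0.353553 = 0.320100 / 0.353553 = 0.905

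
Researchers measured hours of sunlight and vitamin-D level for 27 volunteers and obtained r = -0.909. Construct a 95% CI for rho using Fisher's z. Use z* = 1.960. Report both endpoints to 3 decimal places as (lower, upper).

(-0.958, -0.808)

Fisher z: z_r = atanh(r) = ½·ln((1+(-0.909))/(1−(-0.909))) = -1.521738
SE(z) = 1/√(n−3) = 1/√24 = 0.204124
95% ⇒ z* = 1.960; margin = 1.960·0.204124 = 0.400083
CI on z-scale: (-1.921821, -1.121655)
Back-transform: tanh(-1.921821) = -0.958067, tanh(-1.121655) = -0.808144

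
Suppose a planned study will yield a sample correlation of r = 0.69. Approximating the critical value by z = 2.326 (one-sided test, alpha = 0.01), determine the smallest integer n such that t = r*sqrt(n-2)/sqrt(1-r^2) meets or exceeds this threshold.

r√(n−2)/√(1−r²) ≥ 2.326  ⇔  n−2 ≥ (2.326)²·(1−r²)/r²
(1−r²)/r² = (1−0.4761)/0.4761 = 1.1004
n ≥ 2 + 5.410276·1.1004 = 2 + 5.9535 = 7.9535
⌈7.9535⌉ = 8

8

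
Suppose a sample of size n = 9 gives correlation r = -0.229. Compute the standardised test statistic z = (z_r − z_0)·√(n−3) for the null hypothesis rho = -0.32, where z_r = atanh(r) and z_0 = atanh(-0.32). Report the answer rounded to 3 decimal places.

Fisher z: atanh(-0.229) = -0.233134, atanh(-0.32) = -0.331647
z = (z_r − z_0)·√(n−3) = (-0.233134 − (-0.331647))·√6 = 0.098513 · 2.449490 = 0.241

0.241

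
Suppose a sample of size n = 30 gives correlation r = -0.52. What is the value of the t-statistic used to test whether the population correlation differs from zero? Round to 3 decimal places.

t = r·√(n−2) / √(1−r²) with r = -0.52, n = 30
  = -0.52·√28 / √(1 − 0.2704)
  = -0.52·5.291503 / 0.854166
  = -2.751582 / 0.854166 = -3.221

-3.221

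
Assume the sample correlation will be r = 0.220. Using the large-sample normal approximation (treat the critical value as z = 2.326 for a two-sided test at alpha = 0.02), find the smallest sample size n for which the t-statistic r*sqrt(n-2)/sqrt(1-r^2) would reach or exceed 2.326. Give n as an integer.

Need r·√(n−2)/√(1−r²) ≥ 2.326
√(n−2) ≥ 2.326·√(1−0.048400) / 0.220 = 2.326·0.975500 / 0.220 = 10.3137
n−2 ≥ 106.3724  ⇒  n ≥ 108.3724
Smallest integer n = 109

109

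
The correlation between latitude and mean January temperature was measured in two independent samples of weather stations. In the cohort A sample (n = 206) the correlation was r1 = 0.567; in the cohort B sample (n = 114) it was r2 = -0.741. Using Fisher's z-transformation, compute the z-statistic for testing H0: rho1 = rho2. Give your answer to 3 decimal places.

Fisher z-transforms: z1 = atanh(0.567) = 0.643090, z2 = atanh(-0.741) = -0.952693; difference d = 1.595783
Var(d) = 1/203 + 1/111 = 0.0049261 + 0.0090090 = 0.0139351
z = d/√Var(d) = 1.595783 / √0.0139351 = 1.595783 / 0.118047 = 13.518

13.518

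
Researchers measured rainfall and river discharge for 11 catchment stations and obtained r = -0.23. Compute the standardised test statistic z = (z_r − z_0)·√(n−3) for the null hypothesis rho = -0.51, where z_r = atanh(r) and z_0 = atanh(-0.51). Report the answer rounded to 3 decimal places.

z_r = atanh(-0.23) = -0.234189,  z_0 = atanh(-0.51) = -0.562730
SE = 1/√(n−3) = 1/√8 = 0.353553
z = (z_r − z_0)/SE = (-0.234189 − (-0.562730)) / 0.353553 = 0.328541 / 0.353553 = 0.929

0.929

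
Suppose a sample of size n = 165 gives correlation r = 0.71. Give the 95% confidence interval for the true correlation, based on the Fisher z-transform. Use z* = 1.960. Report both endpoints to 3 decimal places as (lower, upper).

z_r = atanh(0.71) = 0.887184;  SE = 1/√(n−3) = 1/√162 = 0.078567
z-limits: 0.887184 ± 1.960·0.078567 = 0.887184 ± 0.153991 = [0.733193, 1.041175]
ρ-limits: (tanh 0.733193, tanh 1.041175) = (0.625, 0.778)

(0.625, 0.778)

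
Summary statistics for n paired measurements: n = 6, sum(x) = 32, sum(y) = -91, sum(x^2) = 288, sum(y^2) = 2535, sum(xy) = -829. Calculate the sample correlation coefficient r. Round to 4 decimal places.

S_xy = nΣxy − ΣxΣy = 6·(-829) − 32·(-91) = -4974 − (-2912) = -2062
S_xx = nΣx² − (Σx)² = 6·288 − 32² = 1728 − 1024 = 704
S_yy = nΣy² − (Σy)² = 6·2535 − (-91)² = 15210 − 8281 = 6929
r = S_xy / √(S_xx·S_yy) = -2062 / √(704·6929) = -2062 / √4878016 = -2062 / 2208.6231 = -0.9336

-0.9336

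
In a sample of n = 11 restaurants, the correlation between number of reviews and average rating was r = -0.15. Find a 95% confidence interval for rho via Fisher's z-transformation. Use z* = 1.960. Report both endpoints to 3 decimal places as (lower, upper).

(-0.688, 0.494)

Fisher z: z_r = atanh(r) = ½·ln((1+(-0.15))/(1−(-0.15))) = -0.151140
SE(z) = 1/√(n−3) = 1/√8 = 0.353553
95% ⇒ z* = 1.960; margin = 1.960·0.353553 = 0.692964
CI on z-scale: (-0.844104, 0.541824)
Back-transform: tanh(-0.844104) = -0.687977, tanh(0.541824) = 0.494367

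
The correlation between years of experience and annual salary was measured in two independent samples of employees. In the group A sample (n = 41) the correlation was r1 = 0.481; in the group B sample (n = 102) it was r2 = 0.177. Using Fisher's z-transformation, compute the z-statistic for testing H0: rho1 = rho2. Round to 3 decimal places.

Fisher z-transforms: z1 = atanh(0.481) = 0.524284, z2 = atanh(0.177) = 0.178884; difference d = 0.345400
Var(d) = 1/38 + 1/99 = 0.0263158 + 0.0101010 = 0.0364168
z = d/√Var(d) = 0.345400 / √0.0364168 = 0.345400 / 0.190832 = 1.810

1.810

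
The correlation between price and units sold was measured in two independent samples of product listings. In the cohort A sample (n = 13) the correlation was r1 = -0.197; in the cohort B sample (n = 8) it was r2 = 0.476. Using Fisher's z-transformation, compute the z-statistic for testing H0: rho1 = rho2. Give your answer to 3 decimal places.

-1.310

z1 = atanh(-0.197) = -0.199609,  z2 = atanh(0.476) = 0.517800
SE = √(1/(n1−3) + 1/(n2−3)) = √(1/10 + 1/5) = √(0.1000000 + 0.2000000) = √0.3000000 = 0.547723
z = (z1 − z2)/SE = (-0.199609 − 0.517800) / 0.547723 = -0.717409 / 0.547723 = -1.310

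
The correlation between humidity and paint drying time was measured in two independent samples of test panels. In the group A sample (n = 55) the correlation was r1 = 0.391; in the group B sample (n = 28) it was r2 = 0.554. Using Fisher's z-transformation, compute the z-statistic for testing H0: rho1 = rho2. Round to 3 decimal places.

-0.868

Fisher z-transforms: z1 = atanh(0.391) = 0.412980, z2 = atanh(0.554) = 0.624134; difference d = -0.211154
Var(d) = 1/52 + 1/25 = 0.0192308 + 0.0400000 = 0.0592308
z = d/√Var(d) = -0.211154 / √0.0592308 = -0.211154 / 0.243374 = -0.868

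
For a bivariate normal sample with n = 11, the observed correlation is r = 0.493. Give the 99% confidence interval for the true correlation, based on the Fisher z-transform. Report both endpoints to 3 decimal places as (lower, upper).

(-0.355, 0.896)

Fisher z: z_r = atanh(r) = ½·ln((1+0.493)/(1−0.493)) = 0.540016
SE(z) = 1/√(n−3) = 1/√8 = 0.353553
99% ⇒ z* = 2.576; margin = 2.576·0.353553 = 0.910753
CI on z-scale: (-0.370737, 1.450769)
Back-transform: tanh(-0.370737) = -0.354636, tanh(1.450769) = 0.895845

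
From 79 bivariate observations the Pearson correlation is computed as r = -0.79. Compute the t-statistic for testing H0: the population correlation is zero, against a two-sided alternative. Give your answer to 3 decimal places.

1 − r² = 1 − 0.6241 = 0.3759;  √(1−r²) = 0.613107
√(n−2) = √77 = 8.774964
t = r·√(n−2)/√(1−r²) = -0.79 · 8.774964 / 0.613107 = -11.307

-11.307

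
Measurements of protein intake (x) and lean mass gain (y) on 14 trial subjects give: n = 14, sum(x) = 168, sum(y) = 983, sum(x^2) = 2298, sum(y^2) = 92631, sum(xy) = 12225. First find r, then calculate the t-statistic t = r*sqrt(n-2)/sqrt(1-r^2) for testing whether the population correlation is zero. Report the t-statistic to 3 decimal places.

0.584

Numerator: nΣxy − (Σx)(Σy) = 14·12225 − (168)(983) = 6006
Denominator: √[(nΣx²−(Σx)²)(nΣy²−(Σy)²)]
  nΣx²−(Σx)² = 14·2298 − 28224 = 3948;  nΣy²−(Σy)² = 14·92631 − 966289 = 330545
  √(3948·330545) = √1304991660 = 36124.6683
r = 6006 / 36124.6683 = 0.1663
t = r·√(n−2)/√(1−r²) = 0.1663·√12 / √(1−0.027656) = 0.576080 / 0.986075 = 0.584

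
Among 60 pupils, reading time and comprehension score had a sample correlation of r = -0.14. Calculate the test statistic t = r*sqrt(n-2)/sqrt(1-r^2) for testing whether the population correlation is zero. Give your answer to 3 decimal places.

t = r·√(n−2) / √(1−r²) with r = -0.14, n = 60
  = -0.14·√58 / √(1 − 0.0196)
  = -0.14·7.615773 / 0.990152
  = -1.066208 / 0.990152 = -1.077

-1.077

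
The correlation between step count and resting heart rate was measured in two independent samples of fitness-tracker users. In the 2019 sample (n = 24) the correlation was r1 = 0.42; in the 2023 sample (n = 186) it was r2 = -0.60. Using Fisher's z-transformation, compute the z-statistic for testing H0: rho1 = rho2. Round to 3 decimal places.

4.952

Fisher z-transforms: z1 = atanh(0.42) = 0.447692, z2 = atanh(-0.60) = -0.693147; difference d = 1.140839
Var(d) = 1/21 + 1/183 = 0.0476190 + 0.0054645 = 0.0530835
z = d/√Var(d) = 1.140839 / √0.0530835 = 1.140839 / 0.230399 = 4.952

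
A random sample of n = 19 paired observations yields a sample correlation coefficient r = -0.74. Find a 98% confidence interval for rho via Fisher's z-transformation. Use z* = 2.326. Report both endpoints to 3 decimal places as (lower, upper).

z_r = atanh(-0.74) = -0.950479;  SE = 1/√(n−3) = 1/√16 = 0.250000
z-limits: -0.950479 ± 2.326·0.250000 = -0.950479 ± 0.581500 = [-1.531979, -0.368979]
ρ-limits: (tanh -1.531979, tanh -0.368979) = (-0.911, -0.353)

(-0.911, -0.353)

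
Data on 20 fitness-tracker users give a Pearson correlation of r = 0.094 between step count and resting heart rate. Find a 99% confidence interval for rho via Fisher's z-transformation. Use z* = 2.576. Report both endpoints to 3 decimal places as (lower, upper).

(-0.486, 0.616)

Fisher z: z_r = atanh(r) = ½·ln((1+0.094)/(1−0.094)) = 0.094278
SE(z) = 1/√(n−3) = 1/√17 = 0.242536
99% ⇒ z* = 2.576; margin = 2.576·0.242536 = 0.624773
CI on z-scale: (-0.530495, 0.719051)
Back-transform: tanh(-0.530495) = -0.485759, tanh(0.719051) = 0.616321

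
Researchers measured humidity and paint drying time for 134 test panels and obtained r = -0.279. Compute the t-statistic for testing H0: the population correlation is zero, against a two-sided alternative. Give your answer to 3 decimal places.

t = r·√(n−2) / √(1−r²) with r = -0.279, n = 134
  = -0.279·√132 / √(1 − 0.077841)
  = -0.279·11.489125 / 0.960291
  = -3.205466 / 0.960291 = -3.338

-3.338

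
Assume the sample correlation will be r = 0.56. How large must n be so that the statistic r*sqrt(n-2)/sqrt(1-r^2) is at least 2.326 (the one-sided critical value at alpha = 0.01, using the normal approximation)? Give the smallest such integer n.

14

Need r·√(n−2)/√(1−r²) ≥ 2.326
√(n−2) ≥ 2.326·√(1−0.3136) / 0.56 = 2.326·0.828493 / 0.56 = 3.4412
n−2 ≥ 11.8419  ⇒  n ≥ 13.8419
Smallest integer n = 14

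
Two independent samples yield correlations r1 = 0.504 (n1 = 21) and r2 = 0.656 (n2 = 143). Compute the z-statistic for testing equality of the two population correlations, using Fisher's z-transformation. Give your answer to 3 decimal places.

z1 = atanh(0.504) = 0.554654,  z2 = atanh(0.656) = 0.785759
SE = √(1/(n1−3) + 1/(n2−3)) = √(1/18 + 1/140) = √(0.0555556 + 0.0071429) = √0.0626985 = 0.250397
z = (z1 − z2)/SE = (0.554654 − 0.785759) / 0.250397 = -0.231105 / 0.250397 = -0.923

-0.923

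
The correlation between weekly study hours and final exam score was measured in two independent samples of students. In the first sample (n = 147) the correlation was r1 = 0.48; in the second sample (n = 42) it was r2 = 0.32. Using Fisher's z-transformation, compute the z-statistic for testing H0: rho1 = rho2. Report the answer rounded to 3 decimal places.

z1 = atanh(0.48) = 0.522984,  z2 = atanh(0.32) = 0.331647
SE = √(1/(n1−3) + 1/(n2−3)) = √(1/144 + 1/39) = √(0.0069444 + 0.0256410) = √0.0325854 = 0.180514
z = (z1 − z2)/SE = (0.522984 − 0.331647) / 0.180514 = 0.191337 / 0.180514 = 1.060

1.060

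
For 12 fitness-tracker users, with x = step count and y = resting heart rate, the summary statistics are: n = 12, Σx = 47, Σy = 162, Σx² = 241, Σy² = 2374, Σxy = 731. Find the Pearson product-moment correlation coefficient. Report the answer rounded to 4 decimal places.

0.9354

S_xy = nΣxy − ΣxΣy = 12·731 − 47·162 = 8772 − 7614 = 1158
S_xx = nΣx² − (Σx)² = 12·241 − 47² = 2892 − 2209 = 683
S_yy = nΣy² − (Σy)² = 12·2374 − 162² = 28488 − 26244 = 2244
r = S_xy / √(S_xx·S_yy) = 1158 / √(683·2244) = 1158 / √1532652 = 1158 / 1238.0032 = 0.9354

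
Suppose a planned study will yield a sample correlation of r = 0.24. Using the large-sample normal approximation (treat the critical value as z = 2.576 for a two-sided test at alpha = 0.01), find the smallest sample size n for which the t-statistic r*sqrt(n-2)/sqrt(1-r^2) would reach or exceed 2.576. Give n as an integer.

111

Need r·√(n−2)/√(1−r²) ≥ 2.576
√(n−2) ≥ 2.576·√(1−0.0576) / 0.24 = 2.576·0.970773 / 0.24 = 10.4196
n−2 ≥ 108.5681  ⇒  n ≥ 110.5681
Smallest integer n = 111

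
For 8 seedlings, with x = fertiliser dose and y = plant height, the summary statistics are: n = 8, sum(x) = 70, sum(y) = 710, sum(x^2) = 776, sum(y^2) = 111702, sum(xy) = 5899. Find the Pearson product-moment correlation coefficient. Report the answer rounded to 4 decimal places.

-0.1111

S_xy = nΣxy − ΣxΣy = 8·5899 − 70·710 = 47192 − 49700 = -2508
S_xx = nΣx² − (Σx)² = 8·776 − 70² = 6208 − 4900 = 1308
S_yy = nΣy² − (Σy)² = 8·111702 − 710² = 893616 − 504100 = 389516
r = S_xy / √(S_xx·S_yy) = -2508 / √(1308·389516) = -2508 / √509486928 = -2508 / 22571.8171 = -0.1111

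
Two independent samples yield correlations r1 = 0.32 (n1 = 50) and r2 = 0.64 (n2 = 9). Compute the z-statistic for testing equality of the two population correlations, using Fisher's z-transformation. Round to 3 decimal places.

-0.984

Fisher z-transforms: z1 = atanh(0.32) = 0.331647, z2 = atanh(0.64) = 0.758174; difference d = -0.426527
Var(d) = 1/47 + 1/6 = 0.0212766 + 0.1666667 = 0.1879433
z = d/√Var(d) = -0.426527 / √0.1879433 = -0.426527 / 0.433524 = -0.984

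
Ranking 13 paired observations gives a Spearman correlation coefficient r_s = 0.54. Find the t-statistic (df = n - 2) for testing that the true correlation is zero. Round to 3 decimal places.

2.128

t = r_s·√(n−2) / √(1−r_s²) with r_s = 0.54, n = 13
  = 0.54·√11 / √(1 − 0.2916)
  = 0.54·3.316625 / 0.841665
  = 1.790978 / 0.841665 = 2.128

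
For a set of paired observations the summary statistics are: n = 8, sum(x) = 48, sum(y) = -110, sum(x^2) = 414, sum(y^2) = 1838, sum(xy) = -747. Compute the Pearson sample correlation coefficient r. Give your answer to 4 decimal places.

Numerator: nΣxy − (Σx)(Σy) = 8·(-747) − (48)(-110) = -696
Denominator: √[(nΣx²−(Σx)²)(nΣy²−(Σy)²)]
  nΣx²−(Σx)² = 8·414 − 2304 = 1008;  nΣy²−(Σy)² = 8·1838 − 12100 = 2604
  √(1008·2604) = √2624832 = 1620.1333
r = -696 / 1620.1333 = -0.4296

-0.4296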